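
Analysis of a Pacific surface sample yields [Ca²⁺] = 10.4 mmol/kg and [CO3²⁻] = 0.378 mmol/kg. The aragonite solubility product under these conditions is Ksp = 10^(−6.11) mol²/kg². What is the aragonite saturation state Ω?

Ω = 5.06

Ksp = 10^(−6.11) = 7.762×10^-7
Ω = [Ca²⁺][CO3²⁻]/Ksp = (10.4×10^-3)(0.378×10^-3) / 7.762×10^-7 = 5.06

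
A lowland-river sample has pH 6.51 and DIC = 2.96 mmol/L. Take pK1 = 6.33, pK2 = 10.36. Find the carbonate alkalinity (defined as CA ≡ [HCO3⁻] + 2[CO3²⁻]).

CA = [HCO3⁻] + 2[CO3²⁻] = (α₁ + 2α₂)·DIC
At pH 6.51: [H⁺]/K1 = 10^-0.18 = 0.66069, K2/[H⁺] = 10^-3.85 = 0.00014125
α₁ = 1/(1 + 0.66069 + 0.00014125) = 1/1.6608 = 0.6021; α₂ = α₁·K2/[H⁺] = 8.505×10^-5
α₁ + 2α₂ = 0.6023
CA = 0.6023 × 2.96 = 1.78 mmol/L

CA = 1.78 mmol/L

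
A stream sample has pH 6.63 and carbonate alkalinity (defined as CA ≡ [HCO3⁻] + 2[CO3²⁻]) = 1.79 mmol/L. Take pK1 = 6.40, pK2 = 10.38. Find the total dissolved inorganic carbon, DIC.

CA = [HCO3⁻] + 2[CO3²⁻] = (α₁ + 2α₂)·DIC
At pH 6.63: [H⁺]/K1 = 10^-0.23 = 0.58884, K2/[H⁺] = 10^-3.75 = 0.00017783
α₁ = 1/(1 + 0.58884 + 0.00017783) = 1/1.5890 = 0.6293; α₂ = α₁·K2/[H⁺] = 0.0001119
α₁ + 2α₂ = 0.6295
DIC = CA / (α₁ + 2α₂) = 1.79 / 0.6295 = 2.84 mmol/L

DIC = 2.84 mmol/L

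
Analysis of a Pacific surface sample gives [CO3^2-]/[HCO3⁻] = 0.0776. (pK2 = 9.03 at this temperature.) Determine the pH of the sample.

pH = 7.92

From K2 = [H⁺][CO3^2-]/[HCO3⁻]:  pH = pK2 + log₁₀([CO3^2-]/[HCO3⁻])
log₁₀(0.0776) = -1.110
pH = 9.03 + (-1.110) = 7.92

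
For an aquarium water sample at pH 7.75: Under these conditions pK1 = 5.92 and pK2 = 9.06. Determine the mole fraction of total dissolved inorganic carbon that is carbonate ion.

α₂ = 0.0460

α₂ = 1 / (1 + [H⁺]/K2 + [H⁺]²/(K1K2)) = 1 / (1 + 10^+1.31 + 10^-0.52)
   = 1 / (1 + 20.417 + 0.30200) = 1/21.719 = 0.04604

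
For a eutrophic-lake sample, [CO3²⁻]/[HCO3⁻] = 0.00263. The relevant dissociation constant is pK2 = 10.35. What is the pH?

pH = 7.77

From K2 = [H⁺][CO3²⁻]/[HCO3⁻]:  pH = pK2 + log₁₀([CO3²⁻]/[HCO3⁻])
log₁₀(0.00263) = -2.580
pH = 10.35 + (-2.580) = 7.77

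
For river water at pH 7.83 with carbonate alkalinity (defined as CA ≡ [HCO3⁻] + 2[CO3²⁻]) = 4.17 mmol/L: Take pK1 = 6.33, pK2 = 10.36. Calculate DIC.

DIC = 4.29 mmol/L

CA = [HCO3⁻] + 2[CO3²⁻] = (α₁ + 2α₂)·DIC
At pH 7.83: [H⁺]/K1 = 10^-1.50 = 0.031623, K2/[H⁺] = 10^-2.53 = 0.0029512
α₁ = 1/(1 + 0.031623 + 0.0029512) = 1/1.0346 = 0.9666; α₂ = α₁·K2/[H⁺] = 0.002853
α₁ + 2α₂ = 0.9723
DIC = CA / (α₁ + 2α₂) = 4.17 / 0.9723 = 4.29 mmol/L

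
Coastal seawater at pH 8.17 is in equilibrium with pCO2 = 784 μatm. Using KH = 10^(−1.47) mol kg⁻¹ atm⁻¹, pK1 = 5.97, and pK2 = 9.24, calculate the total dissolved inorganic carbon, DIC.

DIC = 4.60 mmol/kg

[CO2*] = KH · pCO2 = 10^(−1.47) × 784×10^-6 = 2.657×10^-5 mol/kg
α₀ = 1/(1 + K1/[H⁺] + K1K2/[H⁺]²) = 1/(1 + 10^+2.20 + 10^+1.13) = 0.005781
DIC = [CO2*]/α₀ = 2.657×10^-5 / 0.005781 = 4.60 mmol/kg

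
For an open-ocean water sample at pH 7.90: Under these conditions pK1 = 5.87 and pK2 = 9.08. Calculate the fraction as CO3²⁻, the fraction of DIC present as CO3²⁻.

α₂ = 1 / (1 + [H⁺]/K2 + [H⁺]²/(K1K2)) = 1 / (1 + 10^+1.18 + 10^-0.85)
   = 1 / (1 + 15.136 + 0.14125) = 1/16.277 = 0.06144

α₂ = 0.0614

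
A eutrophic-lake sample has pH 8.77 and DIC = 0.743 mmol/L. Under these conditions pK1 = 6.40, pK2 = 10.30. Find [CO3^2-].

[CO3²⁻] = 0.0212 mmol/L

α₂ = 1 / (1 + [H⁺]/K2 + [H⁺]²/(K1K2)) = 1 / (1 + 10^+1.53 + 10^-0.84)
   = 1 / (1 + 33.884 + 0.14454) = 1/35.029 = 0.02855
[CO3²⁻] = α₂ × DIC = 0.02855 × 0.743 = 0.0212 mmol/L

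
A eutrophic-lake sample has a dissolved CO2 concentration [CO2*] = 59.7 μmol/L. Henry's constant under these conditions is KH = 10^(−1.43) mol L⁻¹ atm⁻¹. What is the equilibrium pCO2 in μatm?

KH = 10^(−1.43) = 3.715×10^-2 mol L⁻¹ atm⁻¹
pCO2 = [CO2*]/KH = 59.7×10^-6 / 3.715×10^-2 = 1.61×10^-3 atm = 1610 μatm

pCO2 = 1610 μatm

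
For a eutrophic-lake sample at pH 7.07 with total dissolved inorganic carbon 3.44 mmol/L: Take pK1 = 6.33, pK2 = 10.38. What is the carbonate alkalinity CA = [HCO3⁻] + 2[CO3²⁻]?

CA = [HCO3⁻] + 2[CO3²⁻] = (α₁ + 2α₂)·DIC
At pH 7.07: [H⁺]/K1 = 10^-0.74 = 0.18197, K2/[H⁺] = 10^-3.31 = 0.00048978
α₁ = 1/(1 + 0.18197 + 0.00048978) = 1/1.1825 = 0.8457; α₂ = α₁·K2/[H⁺] = 0.0004142
α₁ + 2α₂ = 0.8465
CA = 0.8465 × 3.44 = 2.91 mmol/L

CA = 2.91 mmol/L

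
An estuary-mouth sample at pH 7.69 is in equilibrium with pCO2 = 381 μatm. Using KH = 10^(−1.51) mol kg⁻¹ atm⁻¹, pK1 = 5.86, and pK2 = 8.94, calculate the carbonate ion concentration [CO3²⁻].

[CO2*] = KH · pCO2 = 10^(−1.51) × 381×10^-6 = 1.177×10^-5 mol/kg
α₀ = 1/(1 + K1/[H⁺] + K1K2/[H⁺]²) = 1/(1 + 10^+1.83 + 10^+0.58) = 0.01381
DIC = [CO2*]/α₀ = 1.177×10^-5 / 0.01381 = 0.8526 mmol/kg
[CO3²⁻] = α₂·DIC; α₂ = 0.05250, so [CO3²⁻] = 0.05250 × 0.8526 = 0.0448 mmol/kg

[CO3²⁻] = 0.0448 mmol/kg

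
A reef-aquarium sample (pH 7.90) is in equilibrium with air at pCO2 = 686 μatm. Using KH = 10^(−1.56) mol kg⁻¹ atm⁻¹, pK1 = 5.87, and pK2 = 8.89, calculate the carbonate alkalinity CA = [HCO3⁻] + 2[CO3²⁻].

[CO2*] = KH · pCO2 = 10^(−1.56) × 686×10^-6 = 1.889×10^-5 mol/kg
α₀ = 1/(1 + K1/[H⁺] + K1K2/[H⁺]²) = 1/(1 + 10^+2.03 + 10^+1.04) = 0.008395
DIC = [CO2*]/α₀ = 1.889×10^-5 / 0.008395 = 2.251 mmol/kg
CA = (α₁ + 2α₂)·DIC = (0.8996 + 2×0.09205) × 2.251 = 2.44 mmol/kg

CA = 2.44 mmol/kg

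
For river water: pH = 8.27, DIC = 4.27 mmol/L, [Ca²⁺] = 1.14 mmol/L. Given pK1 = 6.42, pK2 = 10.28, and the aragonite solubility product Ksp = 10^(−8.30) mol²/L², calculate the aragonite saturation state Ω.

α₂ = 1 / (1 + [H⁺]/K2 + [H⁺]²/(K1K2)) = 1 / (1 + 10^+2.01 + 10^+0.16)
   = 1 / (1 + 102.33 + 1.4454) = 1/104.77 = 0.009544
[CO3²⁻] = α₂ × DIC = 0.009544 × 4.27 = 0.04075 mmol/L
Ksp = 10^(−8.30) = 5.012×10^-9
Ω = [Ca²⁺][CO3²⁻]/Ksp = (1.14×10^-3)(4.075×10^-5) / 5.012×10^-9 = 9.27

Ω = 9.27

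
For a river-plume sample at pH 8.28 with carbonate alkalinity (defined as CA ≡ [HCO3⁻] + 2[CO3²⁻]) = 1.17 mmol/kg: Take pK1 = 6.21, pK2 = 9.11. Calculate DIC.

CA = [HCO3⁻] + 2[CO3²⁻] = (α₁ + 2α₂)·DIC
At pH 8.28: [H⁺]/K1 = 10^-2.07 = 0.0085114, K2/[H⁺] = 10^-0.83 = 0.14791
α₁ = 1/(1 + 0.0085114 + 0.14791) = 1/1.1564 = 0.8647; α₂ = α₁·K2/[H⁺] = 0.1279
α₁ + 2α₂ = 1.1205
DIC = CA / (α₁ + 2α₂) = 1.17 / 1.1205 = 1.04 mmol/kg

DIC = 1.04 mmol/kg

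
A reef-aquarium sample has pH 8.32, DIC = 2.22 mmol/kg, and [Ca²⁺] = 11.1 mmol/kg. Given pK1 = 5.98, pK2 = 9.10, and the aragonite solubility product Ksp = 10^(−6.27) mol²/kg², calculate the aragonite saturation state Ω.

α₂ = 1 / (1 + [H⁺]/K2 + [H⁺]²/(K1K2)) = 1 / (1 + 10^+0.78 + 10^-1.56)
   = 1 / (1 + 6.0256 + 0.027542) = 1/7.0531 = 0.1418
[CO3²⁻] = α₂ × DIC = 0.1418 × 2.22 = 0.3148 mmol/kg
Ksp = 10^(−6.27) = 5.370×10^-7
Ω = [Ca²⁺][CO3²⁻]/Ksp = (11.1×10^-3)(3.148×10^-4) / 5.370×10^-7 = 6.51

Ω = 6.51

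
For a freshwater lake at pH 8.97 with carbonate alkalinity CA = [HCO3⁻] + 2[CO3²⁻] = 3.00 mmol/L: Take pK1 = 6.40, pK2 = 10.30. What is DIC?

DIC = 2.88 mmol/L

CA = [HCO3⁻] + 2[CO3²⁻] = (α₁ + 2α₂)·DIC
At pH 8.97: [H⁺]/K1 = 10^-2.57 = 0.0026915, K2/[H⁺] = 10^-1.33 = 0.046774
α₁ = 1/(1 + 0.0026915 + 0.046774) = 1/1.0495 = 0.9529; α₂ = α₁·K2/[H⁺] = 0.04457
α₁ + 2α₂ = 1.0420
DIC = CA / (α₁ + 2α₂) = 3.00 / 1.0420 = 2.88 mmol/L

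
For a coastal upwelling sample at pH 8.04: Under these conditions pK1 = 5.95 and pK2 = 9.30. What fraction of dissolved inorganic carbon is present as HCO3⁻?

α₁ = 0.941

α₁ = 1 / (1 + [H⁺]/K1 + K2/[H⁺]) = 1 / (1 + 10^-2.09 + 10^-1.26)
   = 1 / (1 + 0.0081283 + 0.054954) = 1/1.0631 = 0.9407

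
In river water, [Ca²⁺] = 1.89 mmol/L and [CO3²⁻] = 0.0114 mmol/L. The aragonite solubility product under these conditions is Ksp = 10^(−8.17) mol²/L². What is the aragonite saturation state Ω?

Ω = 3.19

Ksp = 10^(−8.17) = 6.761×10^-9
Ω = [Ca²⁺][CO3²⁻]/Ksp = (1.89×10^-3)(0.0114×10^-3) / 6.761×10^-9 = 3.19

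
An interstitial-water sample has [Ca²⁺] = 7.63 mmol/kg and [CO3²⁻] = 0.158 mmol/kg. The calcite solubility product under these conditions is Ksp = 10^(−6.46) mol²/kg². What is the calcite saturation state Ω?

Ksp = 10^(−6.46) = 3.467×10^-7
Ω = [Ca²⁺][CO3²⁻]/Ksp = (7.63×10^-3)(0.158×10^-3) / 3.467×10^-7 = 3.48

Ω = 3.48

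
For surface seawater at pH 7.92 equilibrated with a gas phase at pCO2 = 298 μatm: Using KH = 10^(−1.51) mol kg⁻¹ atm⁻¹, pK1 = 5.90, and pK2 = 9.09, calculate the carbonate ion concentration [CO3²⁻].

[CO3²⁻] = 0.0652 mmol/kg

[CO2*] = KH · pCO2 = 10^(−1.51) × 298×10^-6 = 9.209×10^-6 mol/kg
α₀ = 1/(1 + K1/[H⁺] + K1K2/[H⁺]²) = 1/(1 + 10^+2.02 + 10^+0.85) = 0.008866
DIC = [CO2*]/α₀ = 9.209×10^-6 / 0.008866 = 1.039 mmol/kg
[CO3²⁻] = α₂·DIC; α₂ = 0.06277, so [CO3²⁻] = 0.06277 × 1.039 = 0.0652 mmol/kg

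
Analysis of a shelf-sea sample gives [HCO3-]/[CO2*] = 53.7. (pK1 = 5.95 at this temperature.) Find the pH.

From K1 = [H⁺][HCO3-]/[CO2*]:  pH = pK1 + log₁₀([HCO3-]/[CO2*])
log₁₀(53.7) = +1.730
pH = 5.95 + (+1.730) = 7.68

pH = 7.68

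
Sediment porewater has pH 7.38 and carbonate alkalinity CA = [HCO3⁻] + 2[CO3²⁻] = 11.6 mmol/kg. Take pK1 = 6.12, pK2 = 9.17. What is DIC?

CA = [HCO3⁻] + 2[CO3²⁻] = (α₁ + 2α₂)·DIC
At pH 7.38: [H⁺]/K1 = 10^-1.26 = 0.054954, K2/[H⁺] = 10^-1.79 = 0.016218
α₁ = 1/(1 + 0.054954 + 0.016218) = 1/1.0712 = 0.9336; α₂ = α₁·K2/[H⁺] = 0.01514
α₁ + 2α₂ = 0.9638
DIC = CA / (α₁ + 2α₂) = 11.6 / 0.9638 = 12.0 mmol/kg

DIC = 12.0 mmol/kg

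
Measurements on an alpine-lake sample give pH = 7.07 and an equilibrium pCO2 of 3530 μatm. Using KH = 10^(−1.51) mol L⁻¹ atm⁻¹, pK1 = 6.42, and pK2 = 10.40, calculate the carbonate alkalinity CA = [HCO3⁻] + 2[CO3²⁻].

[CO2*] = KH · pCO2 = 10^(−1.51) × 3530×10^-6 = 1.091×10^-4 mol/L
α₀ = 1/(1 + K1/[H⁺] + K1K2/[H⁺]²) = 1/(1 + 10^+0.65 + 10^-2.68) = 0.1829
DIC = [CO2*]/α₀ = 1.091×10^-4 / 0.1829 = 0.5966 mmol/L
CA = (α₁ + 2α₂)·DIC = (0.8168 + 2×0.0003820) × 0.5966 = 0.488 mmol/L

CA = 0.488 mmol/L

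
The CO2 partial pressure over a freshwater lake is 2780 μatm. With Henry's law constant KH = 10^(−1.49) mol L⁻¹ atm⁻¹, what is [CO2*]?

[CO2*] = 90.0 μmol/L

KH = 10^(−1.49) = 3.236×10^-2 mol L⁻¹ atm⁻¹
[CO2*] = KH · pCO2 = 3.236×10^-2 × 2780×10^-6 atm = 9.00×10^-5 mol/L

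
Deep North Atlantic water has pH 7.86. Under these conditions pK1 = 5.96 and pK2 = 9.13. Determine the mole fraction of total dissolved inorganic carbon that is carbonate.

α₂ = 1 / (1 + [H⁺]/K2 + [H⁺]²/(K1K2)) = 1 / (1 + 10^+1.27 + 10^-0.63)
   = 1 / (1 + 18.621 + 0.23442) = 1/19.855 = 0.05036

α₂ = 0.0504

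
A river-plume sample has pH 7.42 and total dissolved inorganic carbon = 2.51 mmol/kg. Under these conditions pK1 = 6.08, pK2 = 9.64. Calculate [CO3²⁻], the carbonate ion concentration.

α₂ = 1 / (1 + [H⁺]/K2 + [H⁺]²/(K1K2)) = 1 / (1 + 10^+2.22 + 10^+0.88)
   = 1 / (1 + 165.96 + 7.5858) = 1/174.54 = 0.005729
[CO3²⁻] = α₂ × DIC = 0.005729 × 2.51 = 0.0144 mmol/kg = 14.4 μmol/kg

[CO3²⁻] = 14.4 μmol/kg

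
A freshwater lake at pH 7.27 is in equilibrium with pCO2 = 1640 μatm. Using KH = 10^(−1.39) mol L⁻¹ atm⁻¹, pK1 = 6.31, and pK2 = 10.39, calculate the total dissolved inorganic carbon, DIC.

[CO2*] = KH · pCO2 = 10^(−1.39) × 1640×10^-6 = 6.681×10^-5 mol/L
α₀ = 1/(1 + K1/[H⁺] + K1K2/[H⁺]²) = 1/(1 + 10^+0.96 + 10^-2.16) = 0.09875
DIC = [CO2*]/α₀ = 6.681×10^-5 / 0.09875 = 0.677 mmol/L

DIC = 0.677 mmol/L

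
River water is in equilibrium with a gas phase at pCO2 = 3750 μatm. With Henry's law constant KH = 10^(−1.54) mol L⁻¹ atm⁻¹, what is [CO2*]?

KH = 10^(−1.54) = 2.884×10^-2 mol L⁻¹ atm⁻¹
[CO2*] = KH · pCO2 = 2.884×10^-2 × 3750×10^-6 atm = 1.08×10^-4 mol/L

[CO2*] = 108 μmol/L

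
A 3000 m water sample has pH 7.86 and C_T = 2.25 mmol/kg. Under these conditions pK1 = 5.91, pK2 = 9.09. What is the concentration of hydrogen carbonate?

[HCO3⁻] = 2.10 mmol/kg

α₁ = 1 / (1 + [H⁺]/K1 + K2/[H⁺]) = 1 / (1 + 10^-1.95 + 10^-1.23)
   = 1 / (1 + 0.011220 + 0.058884) = 1/1.0701 = 0.9345
[HCO3⁻] = α₁ × DIC = 0.9345 × 2.25 = 2.10 mmol/kg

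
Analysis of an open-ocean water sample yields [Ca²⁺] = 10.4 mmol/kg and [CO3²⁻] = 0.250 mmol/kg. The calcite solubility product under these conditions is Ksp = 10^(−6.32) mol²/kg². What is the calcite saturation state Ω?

Ksp = 10^(−6.32) = 4.786×10^-7
Ω = [Ca²⁺][CO3²⁻]/Ksp = (10.4×10^-3)(0.250×10^-3) / 4.786×10^-7 = 5.43

Ω = 5.43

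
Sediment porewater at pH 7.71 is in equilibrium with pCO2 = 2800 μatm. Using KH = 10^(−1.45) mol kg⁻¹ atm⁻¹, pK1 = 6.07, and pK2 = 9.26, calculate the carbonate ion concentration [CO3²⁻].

[CO3²⁻] = 0.122 mmol/kg

[CO2*] = KH · pCO2 = 10^(−1.45) × 2800×10^-6 = 9.935×10^-5 mol/kg
α₀ = 1/(1 + K1/[H⁺] + K1K2/[H⁺]²) = 1/(1 + 10^+1.64 + 10^+0.09) = 0.02180
DIC = [CO2*]/α₀ = 9.935×10^-5 / 0.02180 = 4.558 mmol/kg
[CO3²⁻] = α₂·DIC; α₂ = 0.02681, so [CO3²⁻] = 0.02681 × 4.558 = 0.122 mmol/kg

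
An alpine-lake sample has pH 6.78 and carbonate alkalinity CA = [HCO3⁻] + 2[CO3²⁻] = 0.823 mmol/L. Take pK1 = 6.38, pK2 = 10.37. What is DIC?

DIC = 1.15 mmol/L

CA = [HCO3⁻] + 2[CO3²⁻] = (α₁ + 2α₂)·DIC
At pH 6.78: [H⁺]/K1 = 10^-0.40 = 0.39811, K2/[H⁺] = 10^-3.59 = 0.00025704
α₁ = 1/(1 + 0.39811 + 0.00025704) = 1/1.3984 = 0.7151; α₂ = α₁·K2/[H⁺] = 0.0001838
α₁ + 2α₂ = 0.7155
DIC = CA / (α₁ + 2α₂) = 0.823 / 0.7155 = 1.15 mmol/L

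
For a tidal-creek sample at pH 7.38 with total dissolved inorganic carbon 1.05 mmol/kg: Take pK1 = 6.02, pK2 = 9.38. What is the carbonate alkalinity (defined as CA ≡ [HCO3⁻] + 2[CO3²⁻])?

CA = 1.02 mmol/kg

CA = [HCO3⁻] + 2[CO3²⁻] = (α₁ + 2α₂)·DIC
At pH 7.38: [H⁺]/K1 = 10^-1.36 = 0.043652, K2/[H⁺] = 10^-2.00 = 0.010000
α₁ = 1/(1 + 0.043652 + 0.010000) = 1/1.0537 = 0.9491; α₂ = α₁·K2/[H⁺] = 0.009491
α₁ + 2α₂ = 0.9681
CA = 0.9681 × 1.05 = 1.02 mmol/kg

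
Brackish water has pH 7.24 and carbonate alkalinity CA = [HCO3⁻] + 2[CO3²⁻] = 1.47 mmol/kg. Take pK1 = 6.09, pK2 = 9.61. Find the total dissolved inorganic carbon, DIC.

CA = [HCO3⁻] + 2[CO3²⁻] = (α₁ + 2α₂)·DIC
At pH 7.24: [H⁺]/K1 = 10^-1.15 = 0.070795, K2/[H⁺] = 10^-2.37 = 0.0042658
α₁ = 1/(1 + 0.070795 + 0.0042658) = 1/1.0751 = 0.9302; α₂ = α₁·K2/[H⁺] = 0.003968
α₁ + 2α₂ = 0.9381
DIC = CA / (α₁ + 2α₂) = 1.47 / 0.9381 = 1.57 mmol/kg

DIC = 1.57 mmol/kg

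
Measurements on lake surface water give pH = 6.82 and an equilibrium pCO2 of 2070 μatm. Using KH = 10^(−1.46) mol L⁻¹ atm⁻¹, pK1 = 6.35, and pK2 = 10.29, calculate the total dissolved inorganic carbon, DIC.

[CO2*] = KH · pCO2 = 10^(−1.46) × 2070×10^-6 = 7.177×10^-5 mol/L
α₀ = 1/(1 + K1/[H⁺] + K1K2/[H⁺]²) = 1/(1 + 10^+0.47 + 10^-3.00) = 0.2530
DIC = [CO2*]/α₀ = 7.177×10^-5 / 0.2530 = 0.284 mmol/L

DIC = 0.284 mmol/L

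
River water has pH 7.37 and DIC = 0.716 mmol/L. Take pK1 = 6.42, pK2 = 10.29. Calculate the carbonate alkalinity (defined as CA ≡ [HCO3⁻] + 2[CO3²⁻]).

CA = [HCO3⁻] + 2[CO3²⁻] = (α₁ + 2α₂)·DIC
At pH 7.37: [H⁺]/K1 = 10^-0.95 = 0.11220, K2/[H⁺] = 10^-2.92 = 0.0012023
α₁ = 1/(1 + 0.11220 + 0.0012023) = 1/1.1134 = 0.8981; α₂ = α₁·K2/[H⁺] = 0.001080
α₁ + 2α₂ = 0.9003
CA = 0.9003 × 0.716 = 0.645 mmol/L

CA = 0.645 mmol/L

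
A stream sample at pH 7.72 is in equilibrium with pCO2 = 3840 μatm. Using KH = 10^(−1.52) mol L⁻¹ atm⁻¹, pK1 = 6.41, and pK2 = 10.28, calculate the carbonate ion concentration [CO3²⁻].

[CO3²⁻] = 6.52 μmol/L

[CO2*] = KH · pCO2 = 10^(−1.52) × 3840×10^-6 = 1.160×10^-4 mol/L
α₀ = 1/(1 + K1/[H⁺] + K1K2/[H⁺]²) = 1/(1 + 10^+1.31 + 10^-1.25) = 0.04657
DIC = [CO2*]/α₀ = 1.160×10^-4 / 0.04657 = 2.490 mmol/L
[CO3²⁻] = α₂·DIC; α₂ = 0.002619, so [CO3²⁻] = 0.002619 × 2.490 = 0.00652 mmol/L = 6.52 μmol/L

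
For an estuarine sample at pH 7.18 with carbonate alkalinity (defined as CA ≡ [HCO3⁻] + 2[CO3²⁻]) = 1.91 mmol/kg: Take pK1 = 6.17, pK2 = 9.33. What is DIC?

DIC = 2.08 mmol/kg

CA = [HCO3⁻] + 2[CO3²⁻] = (α₁ + 2α₂)·DIC
At pH 7.18: [H⁺]/K1 = 10^-1.01 = 0.097724, K2/[H⁺] = 10^-2.15 = 0.0070795
α₁ = 1/(1 + 0.097724 + 0.0070795) = 1/1.1048 = 0.9051; α₂ = α₁·K2/[H⁺] = 0.006408
α₁ + 2α₂ = 0.9180
DIC = CA / (α₁ + 2α₂) = 1.91 / 0.9180 = 2.08 mmol/kg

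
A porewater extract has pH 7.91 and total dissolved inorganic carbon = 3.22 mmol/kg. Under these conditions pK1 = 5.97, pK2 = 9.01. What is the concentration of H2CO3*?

α₀ = 1 / (1 + K1/[H⁺] + K1K2/[H⁺]²) = 1 / (1 + 10^+1.94 + 10^+0.84)
   = 1 / (1 + 87.096 + 6.9183) = 1/95.015 = 0.01052
[CO2*] = α₀ × DIC = 0.01052 × 3.22 = 0.0339 mmol/kg

[CO2*] = 0.0339 mmol/kg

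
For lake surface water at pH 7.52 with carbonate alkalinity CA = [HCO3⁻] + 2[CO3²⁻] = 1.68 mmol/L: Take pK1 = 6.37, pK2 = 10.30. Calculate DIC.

CA = [HCO3⁻] + 2[CO3²⁻] = (α₁ + 2α₂)·DIC
At pH 7.52: [H⁺]/K1 = 10^-1.15 = 0.070795, K2/[H⁺] = 10^-2.78 = 0.0016596
α₁ = 1/(1 + 0.070795 + 0.0016596) = 1/1.0725 = 0.9324; α₂ = α₁·K2/[H⁺] = 0.001547
α₁ + 2α₂ = 0.9355
DIC = CA / (α₁ + 2α₂) = 1.68 / 0.9355 = 1.80 mmol/L

DIC = 1.80 mmol/L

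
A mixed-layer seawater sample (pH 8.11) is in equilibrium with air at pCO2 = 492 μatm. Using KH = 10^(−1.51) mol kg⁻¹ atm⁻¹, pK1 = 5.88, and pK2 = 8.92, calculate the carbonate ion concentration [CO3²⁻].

[CO3²⁻] = 0.400 mmol/kg

[CO2*] = KH · pCO2 = 10^(−1.51) × 492×10^-6 = 1.520×10^-5 mol/kg
α₀ = 1/(1 + K1/[H⁺] + K1K2/[H⁺]²) = 1/(1 + 10^+2.23 + 10^+1.42) = 0.005073
DIC = [CO2*]/α₀ = 1.520×10^-5 / 0.005073 = 2.997 mmol/kg
[CO3²⁻] = α₂·DIC; α₂ = 0.1334, so [CO3²⁻] = 0.1334 × 2.997 = 0.400 mmol/kg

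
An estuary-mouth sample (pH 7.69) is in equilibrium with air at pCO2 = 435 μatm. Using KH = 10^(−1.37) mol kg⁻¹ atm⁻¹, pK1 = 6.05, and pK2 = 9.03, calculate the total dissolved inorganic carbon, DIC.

[CO2*] = KH · pCO2 = 10^(−1.37) × 435×10^-6 = 1.856×10^-5 mol/kg
α₀ = 1/(1 + K1/[H⁺] + K1K2/[H⁺]²) = 1/(1 + 10^+1.64 + 10^+0.30) = 0.02144
DIC = [CO2*]/α₀ = 1.856×10^-5 / 0.02144 = 0.866 mmol/kg

DIC = 0.866 mmol/kg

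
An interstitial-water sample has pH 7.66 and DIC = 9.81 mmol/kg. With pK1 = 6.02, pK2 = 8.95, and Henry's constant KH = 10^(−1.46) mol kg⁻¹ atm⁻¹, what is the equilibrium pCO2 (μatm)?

pCO2 = 6030 μatm

α₀ = 1 / (1 + K1/[H⁺] + K1K2/[H⁺]²) = 1 / (1 + 10^+1.64 + 10^+0.35)
   = 1 / (1 + 43.652 + 2.2387) = 1/46.890 = 0.02133
[CO2*] = α₀ × DIC = 0.02133 × 9.81 = 0.2092 mmol/kg
pCO2 = [CO2*]/KH = 2.092×10^-4 / 3.467×10^-2 = 6030 μatm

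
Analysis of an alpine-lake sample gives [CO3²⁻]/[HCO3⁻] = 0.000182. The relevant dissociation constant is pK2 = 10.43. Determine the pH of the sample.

pH = 6.69

From K2 = [H⁺][CO3²⁻]/[HCO3⁻]:  pH = pK2 + log₁₀([CO3²⁻]/[HCO3⁻])
log₁₀(0.000182) = -3.740
pH = 10.43 + (-3.740) = 6.69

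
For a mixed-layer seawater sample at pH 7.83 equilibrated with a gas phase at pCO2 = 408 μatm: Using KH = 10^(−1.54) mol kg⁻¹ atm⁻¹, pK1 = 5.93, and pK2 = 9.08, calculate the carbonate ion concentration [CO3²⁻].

[CO3²⁻] = 0.0526 mmol/kg

[CO2*] = KH · pCO2 = 10^(−1.54) × 408×10^-6 = 1.177×10^-5 mol/kg
α₀ = 1/(1 + K1/[H⁺] + K1K2/[H⁺]²) = 1/(1 + 10^+1.90 + 10^+0.65) = 0.01178
DIC = [CO2*]/α₀ = 1.177×10^-5 / 0.01178 = 0.9990 mmol/kg
[CO3²⁻] = α₂·DIC; α₂ = 0.05261, so [CO3²⁻] = 0.05261 × 0.9990 = 0.0526 mmol/kg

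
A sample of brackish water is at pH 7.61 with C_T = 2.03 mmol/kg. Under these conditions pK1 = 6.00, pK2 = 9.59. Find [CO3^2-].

α₂ = 1 / (1 + [H⁺]/K2 + [H⁺]²/(K1K2)) = 1 / (1 + 10^+1.98 + 10^+0.37)
   = 1 / (1 + 95.499 + 2.3442) = 1/98.843 = 0.01012
[CO3²⁻] = α₂ × DIC = 0.01012 × 2.03 = 0.0205 mmol/kg

[CO3²⁻] = 0.0205 mmol/kg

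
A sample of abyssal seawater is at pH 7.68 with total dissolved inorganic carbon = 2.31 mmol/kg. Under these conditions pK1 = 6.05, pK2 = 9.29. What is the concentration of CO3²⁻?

α₂ = 1 / (1 + [H⁺]/K2 + [H⁺]²/(K1K2)) = 1 / (1 + 10^+1.61 + 10^-0.02)
   = 1 / (1 + 40.738 + 0.95499) = 1/42.693 = 0.02342
[CO3²⁻] = α₂ × DIC = 0.02342 × 2.31 = 0.0541 mmol/kg

[CO3²⁻] = 0.0541 mmol/kg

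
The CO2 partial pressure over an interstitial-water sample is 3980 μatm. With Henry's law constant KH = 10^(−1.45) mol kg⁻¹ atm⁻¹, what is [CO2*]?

[CO2*] = 141 μmol/kg

KH = 10^(−1.45) = 3.548×10^-2 mol kg⁻¹ atm⁻¹
[CO2*] = KH · pCO2 = 3.548×10^-2 × 3980×10^-6 atm = 1.41×10^-4 mol/kg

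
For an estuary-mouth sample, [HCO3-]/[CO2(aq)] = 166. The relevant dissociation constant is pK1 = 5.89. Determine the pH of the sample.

From K1 = [H⁺][HCO3-]/[CO2(aq)]:  pH = pK1 + log₁₀([HCO3-]/[CO2(aq)])
log₁₀(166) = +2.220
pH = 5.89 + (+2.220) = 8.11

pH = 8.11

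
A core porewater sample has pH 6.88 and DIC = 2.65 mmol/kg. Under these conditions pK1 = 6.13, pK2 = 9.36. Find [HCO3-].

α₁ = 1 / (1 + [H⁺]/K1 + K2/[H⁺]) = 1 / (1 + 10^-0.75 + 10^-2.48)
   = 1 / (1 + 0.17783 + 0.0033113) = 1/1.1811 = 0.8466
[HCO3⁻] = α₁ × DIC = 0.8466 × 2.65 = 2.24 mmol/kg

[HCO3⁻] = 2.24 mmol/kg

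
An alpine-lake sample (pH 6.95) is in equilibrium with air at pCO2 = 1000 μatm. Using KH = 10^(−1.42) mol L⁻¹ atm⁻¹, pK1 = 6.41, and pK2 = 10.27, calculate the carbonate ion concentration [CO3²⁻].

[CO3²⁻] = 0.0631 μmol/L

[CO2*] = KH · pCO2 = 10^(−1.42) × 1000×10^-6 = 3.802×10^-5 mol/L
α₀ = 1/(1 + K1/[H⁺] + K1K2/[H⁺]²) = 1/(1 + 10^+0.54 + 10^-2.78) = 0.2238
DIC = [CO2*]/α₀ = 3.802×10^-5 / 0.2238 = 0.1699 mmol/L
[CO3²⁻] = α₂·DIC; α₂ = 0.0003714, so [CO3²⁻] = 0.0003714 × 0.1699 = 6.31×10^-5 mmol/L = 0.0631 μmol/L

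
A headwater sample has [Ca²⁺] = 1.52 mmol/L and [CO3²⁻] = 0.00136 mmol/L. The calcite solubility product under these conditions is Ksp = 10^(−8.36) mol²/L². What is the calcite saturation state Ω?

Ω = 0.474

Ksp = 10^(−8.36) = 4.365×10^-9
Ω = [Ca²⁺][CO3²⁻]/Ksp = (1.52×10^-3)(0.00136×10^-3) / 4.365×10^-9 = 0.474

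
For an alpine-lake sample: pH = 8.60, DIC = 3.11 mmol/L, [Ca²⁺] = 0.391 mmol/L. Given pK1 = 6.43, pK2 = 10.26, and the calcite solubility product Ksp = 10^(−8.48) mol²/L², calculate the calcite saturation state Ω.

α₂ = 1 / (1 + [H⁺]/K2 + [H⁺]²/(K1K2)) = 1 / (1 + 10^+1.66 + 10^-0.51)
   = 1 / (1 + 45.709 + 0.30903) = 1/47.018 = 0.02127
[CO3²⁻] = α₂ × DIC = 0.02127 × 3.11 = 0.06615 mmol/L
Ksp = 10^(−8.48) = 3.311×10^-9
Ω = [Ca²⁺][CO3²⁻]/Ksp = (0.391×10^-3)(6.615×10^-5) / 3.311×10^-9 = 7.81

Ω = 7.81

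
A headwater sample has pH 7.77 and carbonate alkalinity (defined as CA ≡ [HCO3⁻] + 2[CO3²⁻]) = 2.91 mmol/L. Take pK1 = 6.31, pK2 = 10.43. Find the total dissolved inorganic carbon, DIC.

CA = [HCO3⁻] + 2[CO3²⁻] = (α₁ + 2α₂)·DIC
At pH 7.77: [H⁺]/K1 = 10^-1.46 = 0.034674, K2/[H⁺] = 10^-2.66 = 0.0021878
α₁ = 1/(1 + 0.034674 + 0.0021878) = 1/1.0369 = 0.9644; α₂ = α₁·K2/[H⁺] = 0.002110
α₁ + 2α₂ = 0.9687
DIC = CA / (α₁ + 2α₂) = 2.91 / 0.9687 = 3.00 mmol/L

DIC = 3.00 mmol/L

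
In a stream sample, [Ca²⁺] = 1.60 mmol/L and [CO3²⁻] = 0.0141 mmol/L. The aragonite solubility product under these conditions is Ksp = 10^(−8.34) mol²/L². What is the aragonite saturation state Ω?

Ksp = 10^(−8.34) = 4.571×10^-9
Ω = [Ca²⁺][CO3²⁻]/Ksp = (1.60×10^-3)(0.0141×10^-3) / 4.571×10^-9 = 4.94

Ω = 4.94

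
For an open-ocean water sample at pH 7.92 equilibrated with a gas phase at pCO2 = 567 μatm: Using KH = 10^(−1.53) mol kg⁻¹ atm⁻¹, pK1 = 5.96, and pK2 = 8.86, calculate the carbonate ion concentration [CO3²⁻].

[CO2*] = KH · pCO2 = 10^(−1.53) × 567×10^-6 = 1.673×10^-5 mol/kg
α₀ = 1/(1 + K1/[H⁺] + K1K2/[H⁺]²) = 1/(1 + 10^+1.96 + 10^+1.02) = 0.009740
DIC = [CO2*]/α₀ = 1.673×10^-5 / 0.009740 = 1.718 mmol/kg
[CO3²⁻] = α₂·DIC; α₂ = 0.1020, so [CO3²⁻] = 0.1020 × 1.718 = 0.175 mmol/kg

[CO3²⁻] = 0.175 mmol/kg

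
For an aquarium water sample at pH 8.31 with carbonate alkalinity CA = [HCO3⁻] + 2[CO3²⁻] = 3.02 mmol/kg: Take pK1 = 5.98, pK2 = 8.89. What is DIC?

DIC = 2.51 mmol/kg

CA = [HCO3⁻] + 2[CO3²⁻] = (α₁ + 2α₂)·DIC
At pH 8.31: [H⁺]/K1 = 10^-2.33 = 0.0046774, K2/[H⁺] = 10^-0.58 = 0.26303
α₁ = 1/(1 + 0.0046774 + 0.26303) = 1/1.2677 = 0.7888; α₂ = α₁·K2/[H⁺] = 0.2075
α₁ + 2α₂ = 1.2038
DIC = CA / (α₁ + 2α₂) = 3.02 / 1.2038 = 2.51 mmol/kg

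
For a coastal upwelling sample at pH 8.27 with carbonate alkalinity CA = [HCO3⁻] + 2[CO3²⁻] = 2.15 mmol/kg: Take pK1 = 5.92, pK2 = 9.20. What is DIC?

CA = [HCO3⁻] + 2[CO3²⁻] = (α₁ + 2α₂)·DIC
At pH 8.27: [H⁺]/K1 = 10^-2.35 = 0.0044668, K2/[H⁺] = 10^-0.93 = 0.11749
α₁ = 1/(1 + 0.0044668 + 0.11749) = 1/1.1220 = 0.8913; α₂ = α₁·K2/[H⁺] = 0.1047
α₁ + 2α₂ = 1.1007
DIC = CA / (α₁ + 2α₂) = 2.15 / 1.1007 = 1.95 mmol/kg

DIC = 1.95 mmol/kg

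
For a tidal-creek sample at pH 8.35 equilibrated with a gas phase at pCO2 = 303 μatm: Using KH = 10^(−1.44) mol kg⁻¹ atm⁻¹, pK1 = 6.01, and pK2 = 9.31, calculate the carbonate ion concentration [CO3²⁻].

[CO2*] = KH · pCO2 = 10^(−1.44) × 303×10^-6 = 1.100×10^-5 mol/kg
α₀ = 1/(1 + K1/[H⁺] + K1K2/[H⁺]²) = 1/(1 + 10^+2.34 + 10^+1.38) = 0.004102
DIC = [CO2*]/α₀ = 1.100×10^-5 / 0.004102 = 2.682 mmol/kg
[CO3²⁻] = α₂·DIC; α₂ = 0.09841, so [CO3²⁻] = 0.09841 × 2.682 = 0.264 mmol/kg

[CO3²⁻] = 0.264 mmol/kg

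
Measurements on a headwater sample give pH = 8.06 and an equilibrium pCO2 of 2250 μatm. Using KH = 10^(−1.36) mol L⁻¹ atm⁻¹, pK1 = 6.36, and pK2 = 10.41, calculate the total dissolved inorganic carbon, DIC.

DIC = 5.04 mmol/L

[CO2*] = KH · pCO2 = 10^(−1.36) × 2250×10^-6 = 9.822×10^-5 mol/L
α₀ = 1/(1 + K1/[H⁺] + K1K2/[H⁺]²) = 1/(1 + 10^+1.70 + 10^-0.65) = 0.01948
DIC = [CO2*]/α₀ = 9.822×10^-5 / 0.01948 = 5.04 mmol/L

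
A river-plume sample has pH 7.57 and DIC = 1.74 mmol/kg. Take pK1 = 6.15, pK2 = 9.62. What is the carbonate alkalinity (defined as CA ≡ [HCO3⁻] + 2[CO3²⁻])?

CA = [HCO3⁻] + 2[CO3²⁻] = (α₁ + 2α₂)·DIC
At pH 7.57: [H⁺]/K1 = 10^-1.42 = 0.038019, K2/[H⁺] = 10^-2.05 = 0.0089125
α₁ = 1/(1 + 0.038019 + 0.0089125) = 1/1.0469 = 0.9552; α₂ = α₁·K2/[H⁺] = 0.008513
α₁ + 2α₂ = 0.9722
CA = 0.9722 × 1.74 = 1.69 mmol/kg

CA = 1.69 mmol/kg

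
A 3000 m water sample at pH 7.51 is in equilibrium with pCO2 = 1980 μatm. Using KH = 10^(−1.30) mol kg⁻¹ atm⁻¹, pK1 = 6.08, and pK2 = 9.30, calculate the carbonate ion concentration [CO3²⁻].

[CO2*] = KH · pCO2 = 10^(−1.30) × 1980×10^-6 = 9.924×10^-5 mol/kg
α₀ = 1/(1 + K1/[H⁺] + K1K2/[H⁺]²) = 1/(1 + 10^+1.43 + 10^-0.36) = 0.03527
DIC = [CO2*]/α₀ = 9.924×10^-5 / 0.03527 = 2.813 mmol/kg
[CO3²⁻] = α₂·DIC; α₂ = 0.01540, so [CO3²⁻] = 0.01540 × 2.813 = 0.0433 mmol/kg

[CO3²⁻] = 0.0433 mmol/kg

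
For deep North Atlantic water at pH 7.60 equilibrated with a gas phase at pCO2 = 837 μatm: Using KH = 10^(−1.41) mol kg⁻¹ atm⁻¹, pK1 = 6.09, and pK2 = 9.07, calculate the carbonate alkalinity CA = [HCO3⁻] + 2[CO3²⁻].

CA = 1.13 mmol/kg

[CO2*] = KH · pCO2 = 10^(−1.41) × 837×10^-6 = 3.256×10^-5 mol/kg
α₀ = 1/(1 + K1/[H⁺] + K1K2/[H⁺]²) = 1/(1 + 10^+1.51 + 10^+0.04) = 0.02902
DIC = [CO2*]/α₀ = 3.256×10^-5 / 0.02902 = 1.122 mmol/kg
CA = (α₁ + 2α₂)·DIC = (0.9392 + 2×0.03182) × 1.122 = 1.13 mmol/kg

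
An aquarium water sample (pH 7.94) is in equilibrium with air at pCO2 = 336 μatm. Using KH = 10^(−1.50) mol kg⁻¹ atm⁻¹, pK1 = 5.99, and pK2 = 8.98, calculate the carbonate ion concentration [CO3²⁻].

[CO2*] = KH · pCO2 = 10^(−1.50) × 336×10^-6 = 1.063×10^-5 mol/kg
α₀ = 1/(1 + K1/[H⁺] + K1K2/[H⁺]²) = 1/(1 + 10^+1.95 + 10^+0.91) = 0.01018
DIC = [CO2*]/α₀ = 1.063×10^-5 / 0.01018 = 1.044 mmol/kg
[CO3²⁻] = α₂·DIC; α₂ = 0.08273, so [CO3²⁻] = 0.08273 × 1.044 = 0.0864 mmol/kg

[CO3²⁻] = 0.0864 mmol/kg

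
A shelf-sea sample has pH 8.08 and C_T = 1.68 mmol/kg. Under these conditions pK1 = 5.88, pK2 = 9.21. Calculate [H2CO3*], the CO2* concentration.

[CO2*] = 9.81 μmol/kg

α₀ = 1 / (1 + K1/[H⁺] + K1K2/[H⁺]²) = 1 / (1 + 10^+2.20 + 10^+1.07)
   = 1 / (1 + 158.49 + 11.749) = 1/171.24 = 0.005840
[CO2*] = α₀ × DIC = 0.005840 × 1.68 = 0.00981 mmol/kg = 9.81 μmol/kg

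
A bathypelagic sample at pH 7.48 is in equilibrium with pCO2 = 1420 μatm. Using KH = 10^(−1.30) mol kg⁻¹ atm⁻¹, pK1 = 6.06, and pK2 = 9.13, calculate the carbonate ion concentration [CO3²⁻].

[CO2*] = KH · pCO2 = 10^(−1.30) × 1420×10^-6 = 7.117×10^-5 mol/kg
α₀ = 1/(1 + K1/[H⁺] + K1K2/[H⁺]²) = 1/(1 + 10^+1.42 + 10^-0.23) = 0.03585
DIC = [CO2*]/α₀ = 7.117×10^-5 / 0.03585 = 1.985 mmol/kg
[CO3²⁻] = α₂·DIC; α₂ = 0.02111, so [CO3²⁻] = 0.02111 × 1.985 = 0.0419 mmol/kg

[CO3²⁻] = 0.0419 mmol/kg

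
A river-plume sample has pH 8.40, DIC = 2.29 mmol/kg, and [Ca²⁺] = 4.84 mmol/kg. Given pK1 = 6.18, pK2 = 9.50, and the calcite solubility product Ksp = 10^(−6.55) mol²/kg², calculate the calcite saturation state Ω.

α₂ = 1 / (1 + [H⁺]/K2 + [H⁺]²/(K1K2)) = 1 / (1 + 10^+1.10 + 10^-1.12)
   = 1 / (1 + 12.589 + 0.075858) = 1/13.665 = 0.07318
[CO3²⁻] = α₂ × DIC = 0.07318 × 2.29 = 0.1676 mmol/kg
Ksp = 10^(−6.55) = 2.818×10^-7
Ω = [Ca²⁺][CO3²⁻]/Ksp = (4.84×10^-3)(1.676×10^-4) / 2.818×10^-7 = 2.88

Ω = 2.88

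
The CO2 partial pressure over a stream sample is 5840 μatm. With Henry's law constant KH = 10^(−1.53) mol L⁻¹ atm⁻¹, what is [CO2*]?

KH = 10^(−1.53) = 2.951×10^-2 mol L⁻¹ atm⁻¹
[CO2*] = KH · pCO2 = 2.951×10^-2 × 5840×10^-6 atm = 1.72×10^-4 mol/L

[CO2*] = 172 μmol/L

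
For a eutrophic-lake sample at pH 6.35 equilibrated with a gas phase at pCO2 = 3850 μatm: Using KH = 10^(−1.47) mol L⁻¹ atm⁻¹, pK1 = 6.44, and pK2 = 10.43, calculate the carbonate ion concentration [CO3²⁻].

[CO3²⁻] = 0.00882 μmol/L

[CO2*] = KH · pCO2 = 10^(−1.47) × 3850×10^-6 = 1.305×10^-4 mol/L
α₀ = 1/(1 + K1/[H⁺] + K1K2/[H⁺]²) = 1/(1 + 10^-0.09 + 10^-4.17) = 0.5516
DIC = [CO2*]/α₀ = 1.305×10^-4 / 0.5516 = 0.2365 mmol/L
[CO3²⁻] = α₂·DIC; α₂ = 3.729×10^-5, so [CO3²⁻] = 3.729×10^-5 × 0.2365 = 8.82×10^-6 mmol/L = 0.00882 μmol/L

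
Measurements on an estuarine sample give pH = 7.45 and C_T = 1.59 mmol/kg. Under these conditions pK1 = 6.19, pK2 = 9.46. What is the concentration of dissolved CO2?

[CO2*] = 0.0821 mmol/kg

α₀ = 1 / (1 + K1/[H⁺] + K1K2/[H⁺]²) = 1 / (1 + 10^+1.26 + 10^-0.75)
   = 1 / (1 + 18.197 + 0.17783) = 1/19.375 = 0.05161
[CO2*] = α₀ × DIC = 0.05161 × 1.59 = 0.0821 mmol/kg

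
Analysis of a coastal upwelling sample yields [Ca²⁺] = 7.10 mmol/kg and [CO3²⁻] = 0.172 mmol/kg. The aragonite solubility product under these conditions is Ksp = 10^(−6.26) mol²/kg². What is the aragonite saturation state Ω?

Ω = 2.22

Ksp = 10^(−6.26) = 5.495×10^-7
Ω = [Ca²⁺][CO3²⁻]/Ksp = (7.10×10^-3)(0.172×10^-3) / 5.495×10^-7 = 2.22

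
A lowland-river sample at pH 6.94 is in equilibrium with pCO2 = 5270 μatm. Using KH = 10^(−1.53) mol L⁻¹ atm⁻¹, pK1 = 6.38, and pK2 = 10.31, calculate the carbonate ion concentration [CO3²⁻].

[CO2*] = KH · pCO2 = 10^(−1.53) × 5270×10^-6 = 1.555×10^-4 mol/L
α₀ = 1/(1 + K1/[H⁺] + K1K2/[H⁺]²) = 1/(1 + 10^+0.56 + 10^-2.81) = 0.2159
DIC = [CO2*]/α₀ = 1.555×10^-4 / 0.2159 = 0.7205 mmol/L
[CO3²⁻] = α₂·DIC; α₂ = 0.0003343, so [CO3²⁻] = 0.0003343 × 0.7205 = 0.000241 mmol/L = 0.241 μmol/L

[CO3²⁻] = 0.241 μmol/L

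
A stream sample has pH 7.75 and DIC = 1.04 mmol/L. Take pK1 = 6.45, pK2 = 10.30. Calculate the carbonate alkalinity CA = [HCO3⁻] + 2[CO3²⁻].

CA = 0.993 mmol/L

CA = [HCO3⁻] + 2[CO3²⁻] = (α₁ + 2α₂)·DIC
At pH 7.75: [H⁺]/K1 = 10^-1.30 = 0.050119, K2/[H⁺] = 10^-2.55 = 0.0028184
α₁ = 1/(1 + 0.050119 + 0.0028184) = 1/1.0529 = 0.9497; α₂ = α₁·K2/[H⁺] = 0.002677
α₁ + 2α₂ = 0.9551
CA = 0.9551 × 1.04 = 0.993 mmol/L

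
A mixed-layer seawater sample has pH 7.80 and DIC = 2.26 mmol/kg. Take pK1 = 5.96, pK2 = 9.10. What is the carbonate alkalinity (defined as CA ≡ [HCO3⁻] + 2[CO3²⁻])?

CA = [HCO3⁻] + 2[CO3²⁻] = (α₁ + 2α₂)·DIC
At pH 7.80: [H⁺]/K1 = 10^-1.84 = 0.014454, K2/[H⁺] = 10^-1.30 = 0.050119
α₁ = 1/(1 + 0.014454 + 0.050119) = 1/1.0646 = 0.9393; α₂ = α₁·K2/[H⁺] = 0.04708
α₁ + 2α₂ = 1.0335
CA = 1.0335 × 2.26 = 2.34 mmol/kg

CA = 2.34 mmol/kg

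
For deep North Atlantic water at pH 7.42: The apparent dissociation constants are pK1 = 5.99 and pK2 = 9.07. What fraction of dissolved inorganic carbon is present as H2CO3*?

α₀ = 0.0351

α₀ = 1 / (1 + K1/[H⁺] + K1K2/[H⁺]²) = 1 / (1 + 10^+1.43 + 10^-0.22)
   = 1 / (1 + 26.915 + 0.60256) = 1/28.518 = 0.03507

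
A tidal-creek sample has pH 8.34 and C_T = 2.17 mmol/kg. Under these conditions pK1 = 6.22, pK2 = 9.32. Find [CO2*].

α₀ = 1 / (1 + K1/[H⁺] + K1K2/[H⁺]²) = 1 / (1 + 10^+2.12 + 10^+1.14)
   = 1 / (1 + 131.83 + 13.804) = 1/146.63 = 0.006820
[CO2*] = α₀ × DIC = 0.006820 × 2.17 = 0.0148 mmol/kg = 14.8 μmol/kg

[CO2*] = 14.8 μmol/kg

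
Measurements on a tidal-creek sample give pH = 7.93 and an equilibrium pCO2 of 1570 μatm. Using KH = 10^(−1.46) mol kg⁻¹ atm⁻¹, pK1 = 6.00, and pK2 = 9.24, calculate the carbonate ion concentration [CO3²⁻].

[CO2*] = KH · pCO2 = 10^(−1.46) × 1570×10^-6 = 5.444×10^-5 mol/kg
α₀ = 1/(1 + K1/[H⁺] + K1K2/[H⁺]²) = 1/(1 + 10^+1.93 + 10^+0.62) = 0.01108
DIC = [CO2*]/α₀ = 5.444×10^-5 / 0.01108 = 4.915 mmol/kg
[CO3²⁻] = α₂·DIC; α₂ = 0.04617, so [CO3²⁻] = 0.04617 × 4.915 = 0.227 mmol/kg

[CO3²⁻] = 0.227 mmol/kg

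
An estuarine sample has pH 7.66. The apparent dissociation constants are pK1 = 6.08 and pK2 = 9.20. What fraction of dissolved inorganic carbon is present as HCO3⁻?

α₁ = 0.948

α₁ = 1 / (1 + [H⁺]/K1 + K2/[H⁺]) = 1 / (1 + 10^-1.58 + 10^-1.54)
   = 1 / (1 + 0.026303 + 0.028840) = 1/1.0551 = 0.9477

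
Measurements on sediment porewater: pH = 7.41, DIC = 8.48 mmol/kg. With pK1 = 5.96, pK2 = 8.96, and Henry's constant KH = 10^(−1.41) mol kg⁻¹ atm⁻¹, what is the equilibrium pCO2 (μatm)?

pCO2 = 7270 μatm

α₀ = 1 / (1 + K1/[H⁺] + K1K2/[H⁺]²) = 1 / (1 + 10^+1.45 + 10^-0.10)
   = 1 / (1 + 28.184 + 0.79433) = 1/29.978 = 0.03336
[CO2*] = α₀ × DIC = 0.03336 × 8.48 = 0.2829 mmol/kg
pCO2 = [CO2*]/KH = 2.829×10^-4 / 3.890×10^-2 = 7270 μatm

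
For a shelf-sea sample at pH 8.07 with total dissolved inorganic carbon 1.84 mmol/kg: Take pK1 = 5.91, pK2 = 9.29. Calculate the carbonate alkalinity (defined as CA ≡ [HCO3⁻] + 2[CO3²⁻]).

CA = [HCO3⁻] + 2[CO3²⁻] = (α₁ + 2α₂)·DIC
At pH 8.07: [H⁺]/K1 = 10^-2.16 = 0.0069183, K2/[H⁺] = 10^-1.22 = 0.060256
α₁ = 1/(1 + 0.0069183 + 0.060256) = 1/1.0672 = 0.9371; α₂ = α₁·K2/[H⁺] = 0.05646
α₁ + 2α₂ = 1.0500
CA = 1.0500 × 1.84 = 1.93 mmol/kg

CA = 1.93 mmol/kg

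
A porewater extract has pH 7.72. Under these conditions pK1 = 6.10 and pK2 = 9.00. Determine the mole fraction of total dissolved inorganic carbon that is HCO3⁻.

α₁ = 1 / (1 + [H⁺]/K1 + K2/[H⁺]) = 1 / (1 + 10^-1.62 + 10^-1.28)
   = 1 / (1 + 0.023988 + 0.052481) = 1/1.0765 = 0.9290

α₁ = 0.929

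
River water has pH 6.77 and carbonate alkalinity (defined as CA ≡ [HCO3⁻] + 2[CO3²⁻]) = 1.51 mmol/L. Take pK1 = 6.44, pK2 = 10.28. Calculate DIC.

DIC = 2.22 mmol/L

CA = [HCO3⁻] + 2[CO3²⁻] = (α₁ + 2α₂)·DIC
At pH 6.77: [H⁺]/K1 = 10^-0.33 = 0.46774, K2/[H⁺] = 10^-3.51 = 0.00030903
α₁ = 1/(1 + 0.46774 + 0.00030903) = 1/1.4680 = 0.6812; α₂ = α₁·K2/[H⁺] = 0.0002105
α₁ + 2α₂ = 0.6816
DIC = CA / (α₁ + 2α₂) = 1.51 / 0.6816 = 2.22 mmol/L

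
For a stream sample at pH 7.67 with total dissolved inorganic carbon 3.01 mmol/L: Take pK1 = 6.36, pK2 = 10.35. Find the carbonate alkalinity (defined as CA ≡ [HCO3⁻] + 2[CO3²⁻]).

CA = 2.88 mmol/L

CA = [HCO3⁻] + 2[CO3²⁻] = (α₁ + 2α₂)·DIC
At pH 7.67: [H⁺]/K1 = 10^-1.31 = 0.048978, K2/[H⁺] = 10^-2.68 = 0.0020893
α₁ = 1/(1 + 0.048978 + 0.0020893) = 1/1.0511 = 0.9514; α₂ = α₁·K2/[H⁺] = 0.001988
α₁ + 2α₂ = 0.9554
CA = 0.9554 × 3.01 = 2.88 mmol/L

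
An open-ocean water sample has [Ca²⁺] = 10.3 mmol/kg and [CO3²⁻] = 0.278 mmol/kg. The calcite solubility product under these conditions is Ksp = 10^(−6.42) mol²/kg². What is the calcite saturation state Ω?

Ω = 7.53

Ksp = 10^(−6.42) = 3.802×10^-7
Ω = [Ca²⁺][CO3²⁻]/Ksp = (10.3×10^-3)(0.278×10^-3) / 3.802×10^-7 = 7.53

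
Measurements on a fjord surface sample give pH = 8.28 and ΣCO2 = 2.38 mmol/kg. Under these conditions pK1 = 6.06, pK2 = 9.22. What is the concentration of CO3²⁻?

[CO3²⁻] = 0.244 mmol/kg

α₂ = 1 / (1 + [H⁺]/K2 + [H⁺]²/(K1K2)) = 1 / (1 + 10^+0.94 + 10^-1.28)
   = 1 / (1 + 8.7096 + 0.052481) = 1/9.7621 = 0.1024
[CO3²⁻] = α₂ × DIC = 0.1024 × 2.38 = 0.244 mmol/kg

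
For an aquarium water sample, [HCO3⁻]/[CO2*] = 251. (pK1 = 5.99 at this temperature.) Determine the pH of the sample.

pH = 8.39

From K1 = [H⁺][HCO3⁻]/[CO2*]:  pH = pK1 + log₁₀([HCO3⁻]/[CO2*])
log₁₀(251) = +2.400
pH = 5.99 + (+2.400) = 8.39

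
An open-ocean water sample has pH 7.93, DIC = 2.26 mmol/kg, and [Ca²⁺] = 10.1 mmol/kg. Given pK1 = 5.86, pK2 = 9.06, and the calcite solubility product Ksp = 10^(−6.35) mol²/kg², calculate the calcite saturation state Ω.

Ω = 3.50

α₂ = 1 / (1 + [H⁺]/K2 + [H⁺]²/(K1K2)) = 1 / (1 + 10^+1.13 + 10^-0.94)
   = 1 / (1 + 13.490 + 0.11482) = 1/14.604 = 0.06847
[CO3²⁻] = α₂ × DIC = 0.06847 × 2.26 = 0.1547 mmol/kg
Ksp = 10^(−6.35) = 4.467×10^-7
Ω = [Ca²⁺][CO3²⁻]/Ksp = (10.1×10^-3)(1.547×10^-4) / 4.467×10^-7 = 3.50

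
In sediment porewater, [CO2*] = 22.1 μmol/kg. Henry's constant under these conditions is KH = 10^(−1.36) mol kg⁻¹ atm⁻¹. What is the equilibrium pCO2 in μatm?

pCO2 = 506 μatm

KH = 10^(−1.36) = 4.365×10^-2 mol kg⁻¹ atm⁻¹
pCO2 = [CO2*]/KH = 22.1×10^-6 / 4.365×10^-2 = 5.06×10^-4 atm = 506 μatm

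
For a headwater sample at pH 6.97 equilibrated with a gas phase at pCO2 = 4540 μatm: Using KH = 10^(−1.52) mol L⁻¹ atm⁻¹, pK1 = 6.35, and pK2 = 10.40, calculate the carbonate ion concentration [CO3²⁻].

[CO2*] = KH · pCO2 = 10^(−1.52) × 4540×10^-6 = 1.371×10^-4 mol/L
α₀ = 1/(1 + K1/[H⁺] + K1K2/[H⁺]²) = 1/(1 + 10^+0.62 + 10^-2.81) = 0.1934
DIC = [CO2*]/α₀ = 1.371×10^-4 / 0.1934 = 0.7089 mmol/L
[CO3²⁻] = α₂·DIC; α₂ = 0.0002996, so [CO3²⁻] = 0.0002996 × 0.7089 = 0.000212 mmol/L = 0.212 μmol/L

[CO3²⁻] = 0.212 μmol/L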